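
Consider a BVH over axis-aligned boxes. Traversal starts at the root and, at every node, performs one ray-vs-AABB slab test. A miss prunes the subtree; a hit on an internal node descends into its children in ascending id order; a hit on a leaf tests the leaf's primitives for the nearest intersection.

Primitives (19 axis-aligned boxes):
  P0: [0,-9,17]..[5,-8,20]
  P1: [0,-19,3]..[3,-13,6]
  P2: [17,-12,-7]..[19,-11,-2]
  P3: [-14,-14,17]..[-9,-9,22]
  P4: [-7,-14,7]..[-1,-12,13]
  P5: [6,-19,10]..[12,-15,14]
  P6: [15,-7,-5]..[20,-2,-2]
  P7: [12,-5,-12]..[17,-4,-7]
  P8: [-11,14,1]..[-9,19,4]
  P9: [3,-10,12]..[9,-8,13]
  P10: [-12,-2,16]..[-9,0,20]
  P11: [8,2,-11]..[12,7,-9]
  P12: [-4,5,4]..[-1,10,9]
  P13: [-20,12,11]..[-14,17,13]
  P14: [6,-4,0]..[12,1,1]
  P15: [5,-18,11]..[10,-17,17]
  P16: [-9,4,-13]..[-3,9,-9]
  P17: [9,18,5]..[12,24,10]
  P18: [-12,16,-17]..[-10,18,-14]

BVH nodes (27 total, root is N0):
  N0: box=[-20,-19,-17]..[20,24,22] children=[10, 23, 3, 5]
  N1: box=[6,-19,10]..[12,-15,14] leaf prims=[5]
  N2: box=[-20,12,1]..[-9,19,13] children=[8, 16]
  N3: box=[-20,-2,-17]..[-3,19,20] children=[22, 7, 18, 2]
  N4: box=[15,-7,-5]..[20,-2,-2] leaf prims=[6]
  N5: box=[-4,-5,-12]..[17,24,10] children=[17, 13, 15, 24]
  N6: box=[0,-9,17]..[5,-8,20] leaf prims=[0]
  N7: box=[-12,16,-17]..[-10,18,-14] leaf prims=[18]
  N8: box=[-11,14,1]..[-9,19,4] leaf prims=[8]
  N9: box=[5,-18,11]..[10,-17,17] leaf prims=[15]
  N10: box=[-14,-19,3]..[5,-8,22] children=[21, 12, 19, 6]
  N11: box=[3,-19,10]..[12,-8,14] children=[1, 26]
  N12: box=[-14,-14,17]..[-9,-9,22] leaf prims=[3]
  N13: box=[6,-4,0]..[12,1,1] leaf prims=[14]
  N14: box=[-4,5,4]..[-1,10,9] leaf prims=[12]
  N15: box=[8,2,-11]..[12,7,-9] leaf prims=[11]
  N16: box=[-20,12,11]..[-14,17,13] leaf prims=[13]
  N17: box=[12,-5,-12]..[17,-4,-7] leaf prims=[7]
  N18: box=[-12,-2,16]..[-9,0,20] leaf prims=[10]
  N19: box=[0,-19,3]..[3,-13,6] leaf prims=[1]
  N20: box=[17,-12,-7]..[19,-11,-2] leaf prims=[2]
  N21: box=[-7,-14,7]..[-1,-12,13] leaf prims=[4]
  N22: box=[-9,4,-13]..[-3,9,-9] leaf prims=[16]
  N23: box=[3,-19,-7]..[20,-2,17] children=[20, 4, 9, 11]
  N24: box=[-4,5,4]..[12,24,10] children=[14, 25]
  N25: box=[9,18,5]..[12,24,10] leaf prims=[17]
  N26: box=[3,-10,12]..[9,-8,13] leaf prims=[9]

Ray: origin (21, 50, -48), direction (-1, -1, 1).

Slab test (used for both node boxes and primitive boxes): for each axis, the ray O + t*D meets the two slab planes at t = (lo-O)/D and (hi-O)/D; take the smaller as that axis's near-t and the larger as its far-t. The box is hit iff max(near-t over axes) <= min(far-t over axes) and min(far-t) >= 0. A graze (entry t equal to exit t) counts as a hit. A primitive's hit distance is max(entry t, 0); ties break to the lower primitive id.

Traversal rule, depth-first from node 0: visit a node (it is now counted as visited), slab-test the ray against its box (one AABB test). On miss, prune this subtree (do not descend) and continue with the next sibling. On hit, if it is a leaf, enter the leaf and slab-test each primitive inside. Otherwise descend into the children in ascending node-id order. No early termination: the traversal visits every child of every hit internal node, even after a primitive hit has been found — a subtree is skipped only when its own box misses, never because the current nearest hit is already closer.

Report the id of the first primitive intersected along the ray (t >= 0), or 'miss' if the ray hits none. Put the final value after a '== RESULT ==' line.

Trace the traversal:
N0 x:[1,41] y:[26,69] z:[31,70] -> hit [31,41], descend [3, 5, 10, 23]
  N3 x:[24,41] y:[31,52] z:[31,68] -> hit [31,41], descend [2, 7, 18, 22]
    N2 x:[30,41] y:[31,38] z:[49,61] -> miss, prune
    N7 x:[31,33] y:[32,34] z:[31,34] -> hit [32,33] leaf, test {P18@t=32}
    N18 x:[30,33] y:[50,52] z:[64,68] -> miss, prune
    N22 x:[24,30] y:[41,46] z:[35,39] -> miss, prune
  N5 x:[4,25] y:[26,55] z:[36,58] -> miss, prune
  N10 x:[16,35] y:[58,69] z:[51,70] -> miss, prune
  N23 x:[1,18] y:[52,69] z:[41,65] -> miss, prune

Visited [0, 3, 2, 7, 18, 22, 5, 10, 23]. Tests: 9 box, 1 leaf. Nearest: P18.

== RESULT ==
18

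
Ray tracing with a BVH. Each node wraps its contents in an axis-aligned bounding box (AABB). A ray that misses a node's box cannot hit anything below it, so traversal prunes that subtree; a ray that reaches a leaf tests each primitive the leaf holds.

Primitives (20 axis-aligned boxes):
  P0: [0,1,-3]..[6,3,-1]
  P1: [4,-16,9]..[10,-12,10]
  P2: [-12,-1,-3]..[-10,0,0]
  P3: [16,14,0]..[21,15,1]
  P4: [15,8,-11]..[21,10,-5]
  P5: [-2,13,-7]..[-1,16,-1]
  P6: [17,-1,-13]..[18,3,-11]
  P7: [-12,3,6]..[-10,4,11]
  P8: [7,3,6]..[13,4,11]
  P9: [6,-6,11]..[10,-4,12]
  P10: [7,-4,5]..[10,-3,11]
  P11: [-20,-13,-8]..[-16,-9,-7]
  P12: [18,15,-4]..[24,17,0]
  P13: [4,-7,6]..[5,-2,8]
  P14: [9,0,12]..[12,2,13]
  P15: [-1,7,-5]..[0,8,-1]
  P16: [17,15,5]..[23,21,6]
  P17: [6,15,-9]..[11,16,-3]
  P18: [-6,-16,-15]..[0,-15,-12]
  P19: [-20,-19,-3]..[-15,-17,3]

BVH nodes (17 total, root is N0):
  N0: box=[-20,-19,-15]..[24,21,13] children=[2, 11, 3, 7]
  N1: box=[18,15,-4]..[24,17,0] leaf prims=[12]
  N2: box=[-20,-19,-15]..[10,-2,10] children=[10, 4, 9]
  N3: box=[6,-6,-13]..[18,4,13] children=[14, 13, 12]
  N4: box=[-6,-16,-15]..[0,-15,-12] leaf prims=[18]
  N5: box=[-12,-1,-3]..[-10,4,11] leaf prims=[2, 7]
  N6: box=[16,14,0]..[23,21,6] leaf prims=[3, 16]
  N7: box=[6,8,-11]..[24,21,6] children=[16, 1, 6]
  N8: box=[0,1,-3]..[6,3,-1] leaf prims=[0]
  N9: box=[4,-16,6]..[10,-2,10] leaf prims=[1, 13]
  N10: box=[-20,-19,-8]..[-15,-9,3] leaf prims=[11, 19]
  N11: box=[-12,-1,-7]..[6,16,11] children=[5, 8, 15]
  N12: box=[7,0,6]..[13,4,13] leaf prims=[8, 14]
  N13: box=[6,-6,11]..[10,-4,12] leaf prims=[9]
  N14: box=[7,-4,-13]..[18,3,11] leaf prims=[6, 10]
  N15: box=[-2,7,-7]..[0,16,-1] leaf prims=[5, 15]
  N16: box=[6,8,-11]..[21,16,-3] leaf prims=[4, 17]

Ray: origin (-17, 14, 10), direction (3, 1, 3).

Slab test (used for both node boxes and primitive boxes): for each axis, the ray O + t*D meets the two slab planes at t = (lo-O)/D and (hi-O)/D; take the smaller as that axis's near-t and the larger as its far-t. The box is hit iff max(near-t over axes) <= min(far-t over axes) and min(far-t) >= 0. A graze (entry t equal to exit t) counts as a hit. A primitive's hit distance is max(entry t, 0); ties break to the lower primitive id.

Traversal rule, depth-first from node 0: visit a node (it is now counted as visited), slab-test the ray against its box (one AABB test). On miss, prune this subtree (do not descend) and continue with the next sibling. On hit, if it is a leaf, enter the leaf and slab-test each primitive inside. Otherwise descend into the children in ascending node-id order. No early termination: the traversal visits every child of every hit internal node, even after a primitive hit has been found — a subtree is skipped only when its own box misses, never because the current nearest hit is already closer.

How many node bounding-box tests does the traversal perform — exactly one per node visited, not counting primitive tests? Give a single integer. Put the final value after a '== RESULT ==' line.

Traverse from the root:
N0 x:[-1,41/3] y:[-33,7] z:[-25/3,1] -> hit [-1,1], descend [2, 3, 7, 11]
  N2 x:[-1,9] y:[-33,-16] z:[-25/3,0] -> miss, prune
  N3 x:[23/3,35/3] y:[-20,-10] z:[-23/3,1] -> miss, prune
  N7 x:[23/3,41/3] y:[-6,7] z:[-7,-4/3] -> miss, prune
  N11 x:[5/3,23/3] y:[-15,2] z:[-17/3,1/3] -> miss, prune

Visited [0, 2, 3, 7, 11]. Tests: 5 box, 0 leaf. Nearest: miss.

== RESULT ==
5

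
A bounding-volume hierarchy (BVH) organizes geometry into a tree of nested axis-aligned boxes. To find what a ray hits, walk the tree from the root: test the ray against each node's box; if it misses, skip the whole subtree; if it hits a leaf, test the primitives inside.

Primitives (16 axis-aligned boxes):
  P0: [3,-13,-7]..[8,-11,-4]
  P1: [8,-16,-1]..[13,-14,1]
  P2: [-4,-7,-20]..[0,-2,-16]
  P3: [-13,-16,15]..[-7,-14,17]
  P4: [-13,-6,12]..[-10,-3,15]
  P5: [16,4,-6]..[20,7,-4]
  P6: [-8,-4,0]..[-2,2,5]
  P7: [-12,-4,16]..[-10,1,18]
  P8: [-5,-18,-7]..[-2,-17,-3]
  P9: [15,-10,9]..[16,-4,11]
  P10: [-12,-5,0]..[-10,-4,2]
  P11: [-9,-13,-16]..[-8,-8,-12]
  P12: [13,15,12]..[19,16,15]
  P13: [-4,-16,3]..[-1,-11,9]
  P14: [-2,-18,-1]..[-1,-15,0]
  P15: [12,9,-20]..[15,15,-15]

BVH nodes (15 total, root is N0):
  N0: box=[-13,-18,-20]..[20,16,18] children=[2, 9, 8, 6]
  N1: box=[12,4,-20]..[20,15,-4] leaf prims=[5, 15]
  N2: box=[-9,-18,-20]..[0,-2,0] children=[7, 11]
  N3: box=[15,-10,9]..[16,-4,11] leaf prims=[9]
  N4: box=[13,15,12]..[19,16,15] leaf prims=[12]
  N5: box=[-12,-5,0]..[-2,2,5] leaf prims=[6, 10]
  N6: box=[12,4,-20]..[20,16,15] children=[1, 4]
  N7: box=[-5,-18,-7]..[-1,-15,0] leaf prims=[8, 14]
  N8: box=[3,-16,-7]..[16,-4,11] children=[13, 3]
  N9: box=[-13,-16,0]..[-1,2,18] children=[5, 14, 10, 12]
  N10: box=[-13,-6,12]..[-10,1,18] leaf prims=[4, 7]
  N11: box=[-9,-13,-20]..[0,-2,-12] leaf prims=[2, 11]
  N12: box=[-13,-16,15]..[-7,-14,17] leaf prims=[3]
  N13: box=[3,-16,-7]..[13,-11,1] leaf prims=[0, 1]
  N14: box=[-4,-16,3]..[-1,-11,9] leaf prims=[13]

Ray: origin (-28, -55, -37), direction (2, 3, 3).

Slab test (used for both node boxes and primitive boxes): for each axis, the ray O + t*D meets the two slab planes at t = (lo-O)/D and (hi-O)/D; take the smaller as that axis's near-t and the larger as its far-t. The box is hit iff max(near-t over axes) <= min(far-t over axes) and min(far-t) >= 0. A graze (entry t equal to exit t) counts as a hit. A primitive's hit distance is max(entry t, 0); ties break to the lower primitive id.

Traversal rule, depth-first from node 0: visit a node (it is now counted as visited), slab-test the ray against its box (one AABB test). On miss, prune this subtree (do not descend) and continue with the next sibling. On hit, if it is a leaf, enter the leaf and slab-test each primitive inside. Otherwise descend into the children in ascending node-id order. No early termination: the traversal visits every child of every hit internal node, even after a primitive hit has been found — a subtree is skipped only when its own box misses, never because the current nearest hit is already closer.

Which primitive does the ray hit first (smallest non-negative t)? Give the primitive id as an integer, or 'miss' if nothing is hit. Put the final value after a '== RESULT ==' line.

Walk:
N0 x:[15/2,24] y:[37/3,71/3] z:[17/3,55/3] -> hit [37/3,55/3], descend [2, 6, 8, 9]
  N2 x:[19/2,14] y:[37/3,53/3] z:[17/3,37/3] -> hit [37/3,37/3], descend [7, 11]
    N7 x:[23/2,27/2] y:[37/3,40/3] z:[10,37/3] -> hit [37/3,37/3] leaf, test {P8(miss), P14(miss)}
    N11 x:[19/2,14] y:[14,53/3] z:[17/3,25/3] -> miss, prune
  N6 x:[20,24] y:[59/3,71/3] z:[17/3,52/3] -> miss, prune
  N8 x:[31/2,22] y:[13,17] z:[10,16] -> hit [31/2,16], descend [3, 13]
    N3 x:[43/2,22] y:[15,17] z:[46/3,16] -> miss, prune
    N13 x:[31/2,41/2] y:[13,44/3] z:[10,38/3] -> miss, prune
  N9 x:[15/2,27/2] y:[13,19] z:[37/3,55/3] -> hit [13,27/2], descend [5, 10, 12, 14]
    N5 x:[8,13] y:[50/3,19] z:[37/3,14] -> miss, prune
    N10 x:[15/2,9] y:[49/3,56/3] z:[49/3,55/3] -> miss, prune
    N12 x:[15/2,21/2] y:[13,41/3] z:[52/3,18] -> miss, prune
    N14 x:[12,27/2] y:[13,44/3] z:[40/3,46/3] -> hit [40/3,27/2] leaf, test {P13@t=40/3}

order=[0, 2, 7, 11, 6, 8, 3, 13, 9, 5, 10, 12, 14]  |boxes|=13  |leaves|=2  hit=P13

== RESULT ==
13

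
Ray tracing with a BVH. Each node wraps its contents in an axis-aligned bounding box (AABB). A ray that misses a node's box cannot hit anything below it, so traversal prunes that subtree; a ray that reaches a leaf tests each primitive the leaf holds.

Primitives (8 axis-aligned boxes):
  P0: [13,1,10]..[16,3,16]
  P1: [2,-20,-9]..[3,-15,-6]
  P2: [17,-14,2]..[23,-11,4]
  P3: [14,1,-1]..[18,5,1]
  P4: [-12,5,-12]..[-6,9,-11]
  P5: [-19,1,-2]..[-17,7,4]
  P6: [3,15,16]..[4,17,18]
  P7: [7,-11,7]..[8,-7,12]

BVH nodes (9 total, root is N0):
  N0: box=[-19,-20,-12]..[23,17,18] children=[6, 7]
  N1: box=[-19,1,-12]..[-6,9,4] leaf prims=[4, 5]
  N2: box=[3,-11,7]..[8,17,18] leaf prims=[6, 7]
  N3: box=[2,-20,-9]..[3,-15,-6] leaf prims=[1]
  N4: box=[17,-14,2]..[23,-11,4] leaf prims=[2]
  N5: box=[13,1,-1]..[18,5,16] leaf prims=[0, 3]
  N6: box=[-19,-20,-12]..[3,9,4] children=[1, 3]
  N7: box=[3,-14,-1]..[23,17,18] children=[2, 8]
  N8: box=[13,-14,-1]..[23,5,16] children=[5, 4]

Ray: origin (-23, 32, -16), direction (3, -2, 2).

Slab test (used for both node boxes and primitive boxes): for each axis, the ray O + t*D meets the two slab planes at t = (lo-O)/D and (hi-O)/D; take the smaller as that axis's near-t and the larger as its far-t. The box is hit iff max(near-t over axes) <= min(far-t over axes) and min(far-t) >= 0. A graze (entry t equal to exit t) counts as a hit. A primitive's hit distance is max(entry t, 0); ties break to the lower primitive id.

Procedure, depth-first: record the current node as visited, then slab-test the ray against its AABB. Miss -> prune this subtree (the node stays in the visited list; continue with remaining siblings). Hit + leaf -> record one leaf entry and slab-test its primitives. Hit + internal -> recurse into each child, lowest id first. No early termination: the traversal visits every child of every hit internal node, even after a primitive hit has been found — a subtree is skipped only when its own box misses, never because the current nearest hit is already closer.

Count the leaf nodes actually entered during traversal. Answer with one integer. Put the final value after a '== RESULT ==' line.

Trace the traversal:
N0 x:[4/3,46/3] y:[15/2,26] z:[2,17] -> hit [15/2,46/3], descend [6, 7]
  N6 x:[4/3,26/3] y:[23/2,26] z:[2,10] -> miss, prune
  N7 x:[26/3,46/3] y:[15/2,23] z:[15/2,17] -> hit [26/3,46/3], descend [2, 8]
    N2 x:[26/3,31/3] y:[15/2,43/2] z:[23/2,17] -> miss, prune
    N8 x:[12,46/3] y:[27/2,23] z:[15/2,16] -> hit [27/2,46/3], descend [4, 5]
      N4 x:[40/3,46/3] y:[43/2,23] z:[9,10] -> miss, prune
      N5 x:[12,41/3] y:[27/2,31/2] z:[15/2,16] -> hit [27/2,41/3] leaf, test {P0(miss), P3(miss)}

Visited [0, 6, 7, 2, 8, 4, 5]. Tests: 7 box, 1 leaf. Nearest: miss.

== RESULT ==
1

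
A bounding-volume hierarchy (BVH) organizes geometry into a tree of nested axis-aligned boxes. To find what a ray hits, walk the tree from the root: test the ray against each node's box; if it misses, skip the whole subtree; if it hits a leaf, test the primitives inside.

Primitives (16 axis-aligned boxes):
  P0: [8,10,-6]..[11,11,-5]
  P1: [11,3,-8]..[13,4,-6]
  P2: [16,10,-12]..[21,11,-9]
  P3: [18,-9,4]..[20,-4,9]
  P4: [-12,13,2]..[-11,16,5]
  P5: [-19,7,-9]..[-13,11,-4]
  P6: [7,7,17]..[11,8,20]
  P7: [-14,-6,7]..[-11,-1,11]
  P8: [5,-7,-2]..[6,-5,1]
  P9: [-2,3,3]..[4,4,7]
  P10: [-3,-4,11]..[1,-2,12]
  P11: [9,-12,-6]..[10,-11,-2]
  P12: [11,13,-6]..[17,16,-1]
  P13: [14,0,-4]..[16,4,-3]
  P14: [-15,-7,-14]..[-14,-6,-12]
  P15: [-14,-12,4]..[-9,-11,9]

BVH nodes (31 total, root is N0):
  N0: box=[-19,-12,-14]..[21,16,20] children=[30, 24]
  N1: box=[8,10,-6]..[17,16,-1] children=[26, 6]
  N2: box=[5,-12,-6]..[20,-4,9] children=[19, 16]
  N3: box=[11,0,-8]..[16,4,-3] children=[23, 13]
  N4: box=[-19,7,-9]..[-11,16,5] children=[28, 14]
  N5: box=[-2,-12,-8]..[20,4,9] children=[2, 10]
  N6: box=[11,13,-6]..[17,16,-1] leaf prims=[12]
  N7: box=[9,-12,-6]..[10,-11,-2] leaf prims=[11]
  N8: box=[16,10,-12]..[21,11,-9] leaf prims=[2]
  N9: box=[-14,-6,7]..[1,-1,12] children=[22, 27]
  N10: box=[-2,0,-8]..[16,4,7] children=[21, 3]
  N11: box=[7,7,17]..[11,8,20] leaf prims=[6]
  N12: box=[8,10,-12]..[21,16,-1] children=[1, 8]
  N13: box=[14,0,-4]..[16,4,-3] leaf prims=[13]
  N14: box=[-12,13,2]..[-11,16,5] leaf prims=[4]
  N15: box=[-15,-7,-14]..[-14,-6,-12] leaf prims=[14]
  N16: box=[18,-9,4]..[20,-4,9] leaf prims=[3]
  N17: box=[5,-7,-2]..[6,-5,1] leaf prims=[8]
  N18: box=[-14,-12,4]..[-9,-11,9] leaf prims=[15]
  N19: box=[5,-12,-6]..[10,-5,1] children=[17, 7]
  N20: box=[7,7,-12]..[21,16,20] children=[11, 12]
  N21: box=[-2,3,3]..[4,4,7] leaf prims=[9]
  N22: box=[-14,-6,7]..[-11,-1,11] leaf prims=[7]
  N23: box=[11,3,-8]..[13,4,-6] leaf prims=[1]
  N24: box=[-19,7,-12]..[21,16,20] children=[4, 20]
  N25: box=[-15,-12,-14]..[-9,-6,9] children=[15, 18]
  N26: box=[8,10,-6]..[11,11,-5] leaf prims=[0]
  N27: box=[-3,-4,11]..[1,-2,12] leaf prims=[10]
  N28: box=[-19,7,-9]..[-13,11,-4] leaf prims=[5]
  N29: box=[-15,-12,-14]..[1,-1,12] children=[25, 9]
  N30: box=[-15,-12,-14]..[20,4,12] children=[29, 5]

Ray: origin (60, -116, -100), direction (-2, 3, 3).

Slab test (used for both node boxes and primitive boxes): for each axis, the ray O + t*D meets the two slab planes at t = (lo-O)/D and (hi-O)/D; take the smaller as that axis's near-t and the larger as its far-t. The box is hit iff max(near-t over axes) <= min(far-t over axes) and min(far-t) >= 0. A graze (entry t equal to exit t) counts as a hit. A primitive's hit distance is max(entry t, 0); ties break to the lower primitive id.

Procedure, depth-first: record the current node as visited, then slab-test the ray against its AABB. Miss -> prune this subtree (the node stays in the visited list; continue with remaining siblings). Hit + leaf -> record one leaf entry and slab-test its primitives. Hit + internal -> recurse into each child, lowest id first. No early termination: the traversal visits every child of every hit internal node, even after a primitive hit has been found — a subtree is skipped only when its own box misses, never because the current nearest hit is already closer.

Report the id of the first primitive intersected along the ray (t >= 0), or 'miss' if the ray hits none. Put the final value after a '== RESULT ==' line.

Traverse from the root:
N0 x:[39/2,79/2] y:[104/3,44] z:[86/3,40] -> hit [104/3,79/2], descend [24, 30]
  N24 x:[39/2,79/2] y:[41,44] z:[88/3,40] -> miss, prune
  N30 x:[20,75/2] y:[104/3,40] z:[86/3,112/3] -> hit [104/3,112/3], descend [5, 29]
    N5 x:[20,31] y:[104/3,40] z:[92/3,109/3] -> miss, prune
    N29 x:[59/2,75/2] y:[104/3,115/3] z:[86/3,112/3] -> hit [104/3,112/3], descend [9, 25]
      N9 x:[59/2,37] y:[110/3,115/3] z:[107/3,112/3] -> hit [110/3,37], descend [22, 27]
        N22 x:[71/2,37] y:[110/3,115/3] z:[107/3,37] -> hit [110/3,37] leaf, test {P7@t=110/3}
        N27 x:[59/2,63/2] y:[112/3,38] z:[37,112/3] -> miss, prune
      N25 x:[69/2,75/2] y:[104/3,110/3] z:[86/3,109/3] -> hit [104/3,109/3], descend [15, 18]
        N15 x:[37,75/2] y:[109/3,110/3] z:[86/3,88/3] -> miss, prune
        N18 x:[69/2,37] y:[104/3,35] z:[104/3,109/3] -> hit [104/3,35] leaf, test {P15@t=104/3}

11 AABB tests over nodes [0, 24, 30, 5, 29, 9, 22, 27, 25, 15, 18]; 2 leaves entered; closest P15.

== RESULT ==
15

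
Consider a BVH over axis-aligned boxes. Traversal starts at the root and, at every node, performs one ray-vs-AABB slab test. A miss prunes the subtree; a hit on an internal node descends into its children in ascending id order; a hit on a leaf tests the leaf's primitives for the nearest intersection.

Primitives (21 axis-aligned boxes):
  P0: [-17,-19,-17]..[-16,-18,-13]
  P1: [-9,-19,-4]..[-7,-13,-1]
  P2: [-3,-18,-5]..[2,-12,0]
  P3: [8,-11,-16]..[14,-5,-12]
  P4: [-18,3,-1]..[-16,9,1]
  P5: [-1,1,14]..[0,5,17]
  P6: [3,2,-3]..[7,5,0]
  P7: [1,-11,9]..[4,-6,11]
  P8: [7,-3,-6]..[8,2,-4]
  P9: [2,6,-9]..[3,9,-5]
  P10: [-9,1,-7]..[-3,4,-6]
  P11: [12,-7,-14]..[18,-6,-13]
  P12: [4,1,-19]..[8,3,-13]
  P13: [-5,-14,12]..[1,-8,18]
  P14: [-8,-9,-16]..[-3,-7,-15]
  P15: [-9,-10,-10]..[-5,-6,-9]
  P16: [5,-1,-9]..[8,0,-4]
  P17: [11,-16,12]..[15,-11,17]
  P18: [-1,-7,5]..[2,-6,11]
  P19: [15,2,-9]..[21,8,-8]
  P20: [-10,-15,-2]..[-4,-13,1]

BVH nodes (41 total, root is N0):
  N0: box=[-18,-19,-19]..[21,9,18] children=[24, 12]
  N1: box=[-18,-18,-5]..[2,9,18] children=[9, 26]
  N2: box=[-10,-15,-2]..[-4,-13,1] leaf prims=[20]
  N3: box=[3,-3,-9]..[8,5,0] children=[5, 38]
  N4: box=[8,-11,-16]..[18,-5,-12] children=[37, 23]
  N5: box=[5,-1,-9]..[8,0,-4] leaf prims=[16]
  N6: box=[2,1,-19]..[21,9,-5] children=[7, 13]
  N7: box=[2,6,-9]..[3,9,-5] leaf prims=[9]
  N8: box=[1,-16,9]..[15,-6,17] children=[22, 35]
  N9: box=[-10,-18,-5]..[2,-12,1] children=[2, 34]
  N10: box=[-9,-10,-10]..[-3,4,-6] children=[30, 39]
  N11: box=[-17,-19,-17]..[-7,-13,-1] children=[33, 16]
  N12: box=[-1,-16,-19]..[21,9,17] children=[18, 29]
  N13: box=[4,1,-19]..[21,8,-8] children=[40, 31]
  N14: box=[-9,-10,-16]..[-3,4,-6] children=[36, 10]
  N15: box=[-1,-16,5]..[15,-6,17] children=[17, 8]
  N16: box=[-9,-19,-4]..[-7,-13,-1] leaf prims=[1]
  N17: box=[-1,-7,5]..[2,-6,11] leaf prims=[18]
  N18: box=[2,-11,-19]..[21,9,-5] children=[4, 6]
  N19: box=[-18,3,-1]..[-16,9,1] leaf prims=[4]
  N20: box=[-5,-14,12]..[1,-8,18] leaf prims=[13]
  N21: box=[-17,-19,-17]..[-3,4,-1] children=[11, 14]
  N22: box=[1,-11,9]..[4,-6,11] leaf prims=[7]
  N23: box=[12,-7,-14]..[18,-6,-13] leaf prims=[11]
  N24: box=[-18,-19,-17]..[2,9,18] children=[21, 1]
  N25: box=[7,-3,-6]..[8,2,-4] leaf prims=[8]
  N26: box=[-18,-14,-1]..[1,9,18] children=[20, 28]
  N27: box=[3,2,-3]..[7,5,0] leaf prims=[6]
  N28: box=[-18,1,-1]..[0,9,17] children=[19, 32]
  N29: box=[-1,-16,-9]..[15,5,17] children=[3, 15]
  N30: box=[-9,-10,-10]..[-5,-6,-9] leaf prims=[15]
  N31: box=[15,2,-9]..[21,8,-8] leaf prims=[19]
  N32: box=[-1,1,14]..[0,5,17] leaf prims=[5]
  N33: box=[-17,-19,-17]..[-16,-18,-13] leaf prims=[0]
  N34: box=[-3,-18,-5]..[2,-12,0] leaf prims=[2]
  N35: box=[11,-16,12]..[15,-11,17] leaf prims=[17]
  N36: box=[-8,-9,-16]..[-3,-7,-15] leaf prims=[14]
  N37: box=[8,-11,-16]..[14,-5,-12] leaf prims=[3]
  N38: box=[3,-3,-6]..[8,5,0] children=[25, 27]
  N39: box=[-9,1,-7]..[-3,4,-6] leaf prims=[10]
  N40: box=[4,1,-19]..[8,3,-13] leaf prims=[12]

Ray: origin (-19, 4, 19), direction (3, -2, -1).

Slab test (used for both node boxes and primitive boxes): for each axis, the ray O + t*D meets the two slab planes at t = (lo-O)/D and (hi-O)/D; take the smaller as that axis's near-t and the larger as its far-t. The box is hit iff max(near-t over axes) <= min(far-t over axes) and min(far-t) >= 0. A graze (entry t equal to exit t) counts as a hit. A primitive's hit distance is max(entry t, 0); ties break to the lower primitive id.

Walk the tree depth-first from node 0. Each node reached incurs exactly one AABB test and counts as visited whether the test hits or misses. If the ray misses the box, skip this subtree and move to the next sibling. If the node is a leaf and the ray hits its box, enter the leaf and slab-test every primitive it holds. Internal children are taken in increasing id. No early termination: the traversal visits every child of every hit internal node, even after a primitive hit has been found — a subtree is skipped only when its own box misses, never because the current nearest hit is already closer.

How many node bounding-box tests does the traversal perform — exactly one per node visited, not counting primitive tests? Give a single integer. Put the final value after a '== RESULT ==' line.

Walk:
N0 x:[1/3,40/3] y:[-5/2,23/2] z:[1,38] -> hit [1,23/2], descend [12, 24]
  N12 x:[6,40/3] y:[-5/2,10] z:[2,38] -> hit [6,10], descend [18, 29]
    N18 x:[7,40/3] y:[-5/2,15/2] z:[24,38] -> miss, prune
    N29 x:[6,34/3] y:[-1/2,10] z:[2,28] -> hit [6,10], descend [3, 15]
      N3 x:[22/3,9] y:[-1/2,7/2] z:[19,28] -> miss, prune
      N15 x:[6,34/3] y:[5,10] z:[2,14] -> hit [6,10], descend [8, 17]
        N8 x:[20/3,34/3] y:[5,10] z:[2,10] -> hit [20/3,10], descend [22, 35]
          N22 x:[20/3,23/3] y:[5,15/2] z:[8,10] -> miss, prune
          N35 x:[10,34/3] y:[15/2,10] z:[2,7] -> miss, prune
        N17 x:[6,7] y:[5,11/2] z:[8,14] -> miss, prune
  N24 x:[1/3,7] y:[-5/2,23/2] z:[1,36] -> hit [1,7], descend [1, 21]
    N1 x:[1/3,7] y:[-5/2,11] z:[1,24] -> hit [1,7], descend [9, 26]
      N9 x:[3,7] y:[8,11] z:[18,24] -> miss, prune
      N26 x:[1/3,20/3] y:[-5/2,9] z:[1,20] -> hit [1,20/3], descend [20, 28]
        N20 x:[14/3,20/3] y:[6,9] z:[1,7] -> hit [6,20/3] leaf, test {P13@t=6}
        N28 x:[1/3,19/3] y:[-5/2,3/2] z:[2,20] -> miss, prune
    N21 x:[2/3,16/3] y:[0,23/2] z:[20,36] -> miss, prune

Summary -> nodes [0, 12, 18, 29, 3, 15, 8, 22, 35, 17, 24, 1, 9, 26, 20, 28, 21]; box-tests=17; leaf-entries=1; first=P13

== RESULT ==
17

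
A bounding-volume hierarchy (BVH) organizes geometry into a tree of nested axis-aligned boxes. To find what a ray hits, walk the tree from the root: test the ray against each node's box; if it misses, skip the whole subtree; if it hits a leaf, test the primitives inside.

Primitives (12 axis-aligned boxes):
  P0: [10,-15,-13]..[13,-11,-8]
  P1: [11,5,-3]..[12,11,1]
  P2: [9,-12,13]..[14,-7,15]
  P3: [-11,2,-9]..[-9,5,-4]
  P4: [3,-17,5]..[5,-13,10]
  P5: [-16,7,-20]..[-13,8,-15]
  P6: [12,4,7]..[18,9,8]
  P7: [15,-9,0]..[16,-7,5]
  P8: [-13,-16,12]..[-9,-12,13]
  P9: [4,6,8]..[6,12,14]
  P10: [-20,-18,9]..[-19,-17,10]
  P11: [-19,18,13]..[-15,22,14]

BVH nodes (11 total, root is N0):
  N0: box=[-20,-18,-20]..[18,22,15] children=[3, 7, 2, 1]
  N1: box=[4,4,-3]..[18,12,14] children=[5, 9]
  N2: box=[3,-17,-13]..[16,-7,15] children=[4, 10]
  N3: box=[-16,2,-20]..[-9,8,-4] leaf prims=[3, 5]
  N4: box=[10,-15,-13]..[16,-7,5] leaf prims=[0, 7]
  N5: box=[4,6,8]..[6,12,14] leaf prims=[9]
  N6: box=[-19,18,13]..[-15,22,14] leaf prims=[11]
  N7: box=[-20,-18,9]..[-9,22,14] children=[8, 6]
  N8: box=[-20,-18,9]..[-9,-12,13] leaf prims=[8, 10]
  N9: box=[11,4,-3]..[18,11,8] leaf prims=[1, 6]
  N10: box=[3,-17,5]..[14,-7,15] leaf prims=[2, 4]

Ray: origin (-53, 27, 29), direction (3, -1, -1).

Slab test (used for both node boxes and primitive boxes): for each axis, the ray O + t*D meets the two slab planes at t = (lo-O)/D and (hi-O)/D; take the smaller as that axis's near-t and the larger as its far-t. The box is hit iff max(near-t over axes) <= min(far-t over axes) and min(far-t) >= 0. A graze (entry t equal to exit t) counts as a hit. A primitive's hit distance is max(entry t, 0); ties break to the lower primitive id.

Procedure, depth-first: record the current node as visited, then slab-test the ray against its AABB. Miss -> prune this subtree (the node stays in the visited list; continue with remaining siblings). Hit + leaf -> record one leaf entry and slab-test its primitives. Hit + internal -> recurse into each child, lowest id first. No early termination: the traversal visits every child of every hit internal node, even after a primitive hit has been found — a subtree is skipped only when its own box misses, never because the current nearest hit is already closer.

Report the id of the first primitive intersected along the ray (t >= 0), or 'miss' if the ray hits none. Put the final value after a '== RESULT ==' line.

Traverse from the root:
N0 x:[11,71/3] y:[5,45] z:[14,49] -> hit [14,71/3], descend [1, 2, 3, 7]
  N1 x:[19,71/3] y:[15,23] z:[15,32] -> hit [19,23], descend [5, 9]
    N5 x:[19,59/3] y:[15,21] z:[15,21] -> hit [19,59/3] leaf, test {P9@t=19}
    N9 x:[64/3,71/3] y:[16,23] z:[21,32] -> hit [64/3,23] leaf, test {P1(miss), P6@t=65/3}
  N2 x:[56/3,23] y:[34,44] z:[14,42] -> miss, prune
  N3 x:[37/3,44/3] y:[19,25] z:[33,49] -> miss, prune
  N7 x:[11,44/3] y:[5,45] z:[15,20] -> miss, prune

order=[0, 1, 5, 9, 2, 3, 7]  |boxes|=7  |leaves|=2  hit=P9

== RESULT ==
9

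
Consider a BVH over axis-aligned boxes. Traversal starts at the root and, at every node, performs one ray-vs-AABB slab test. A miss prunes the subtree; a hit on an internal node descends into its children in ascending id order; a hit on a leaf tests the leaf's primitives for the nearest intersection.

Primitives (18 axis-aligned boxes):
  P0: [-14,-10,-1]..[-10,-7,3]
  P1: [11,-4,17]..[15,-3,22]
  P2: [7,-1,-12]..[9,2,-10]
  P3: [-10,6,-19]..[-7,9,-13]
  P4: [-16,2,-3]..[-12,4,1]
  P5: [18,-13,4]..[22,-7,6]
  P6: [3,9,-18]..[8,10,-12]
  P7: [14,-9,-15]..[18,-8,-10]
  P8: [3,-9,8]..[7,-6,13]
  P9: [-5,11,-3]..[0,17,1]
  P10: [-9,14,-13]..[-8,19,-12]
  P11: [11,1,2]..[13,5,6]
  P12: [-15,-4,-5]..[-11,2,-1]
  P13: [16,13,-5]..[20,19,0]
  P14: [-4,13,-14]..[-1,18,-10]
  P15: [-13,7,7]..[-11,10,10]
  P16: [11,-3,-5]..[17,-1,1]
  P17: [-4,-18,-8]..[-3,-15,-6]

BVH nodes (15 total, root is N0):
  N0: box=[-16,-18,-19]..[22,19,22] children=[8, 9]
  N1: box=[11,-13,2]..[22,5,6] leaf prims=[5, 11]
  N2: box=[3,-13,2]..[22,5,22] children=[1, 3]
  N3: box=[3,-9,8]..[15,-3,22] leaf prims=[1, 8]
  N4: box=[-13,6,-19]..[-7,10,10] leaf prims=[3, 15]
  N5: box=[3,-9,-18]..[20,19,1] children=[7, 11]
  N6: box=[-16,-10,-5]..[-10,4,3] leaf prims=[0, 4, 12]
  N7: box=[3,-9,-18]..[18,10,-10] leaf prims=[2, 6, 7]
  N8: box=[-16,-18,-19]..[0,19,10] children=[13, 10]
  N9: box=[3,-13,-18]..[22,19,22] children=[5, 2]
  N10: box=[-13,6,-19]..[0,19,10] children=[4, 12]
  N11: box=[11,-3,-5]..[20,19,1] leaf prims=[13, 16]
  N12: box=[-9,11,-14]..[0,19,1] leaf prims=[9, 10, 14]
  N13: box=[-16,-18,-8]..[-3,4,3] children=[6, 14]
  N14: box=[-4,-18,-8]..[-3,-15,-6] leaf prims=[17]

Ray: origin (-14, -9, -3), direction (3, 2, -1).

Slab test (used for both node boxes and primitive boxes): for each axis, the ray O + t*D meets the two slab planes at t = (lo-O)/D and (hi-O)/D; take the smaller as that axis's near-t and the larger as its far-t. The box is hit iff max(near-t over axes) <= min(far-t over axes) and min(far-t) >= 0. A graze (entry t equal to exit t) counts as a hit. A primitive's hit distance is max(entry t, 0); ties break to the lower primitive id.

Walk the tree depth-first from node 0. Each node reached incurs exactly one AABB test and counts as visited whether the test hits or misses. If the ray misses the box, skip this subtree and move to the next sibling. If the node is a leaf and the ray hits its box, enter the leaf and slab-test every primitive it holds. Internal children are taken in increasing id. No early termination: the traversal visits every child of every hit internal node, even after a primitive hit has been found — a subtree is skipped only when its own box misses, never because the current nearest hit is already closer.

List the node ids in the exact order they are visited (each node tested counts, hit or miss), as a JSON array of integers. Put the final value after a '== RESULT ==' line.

Walk:
N0 x:[-2/3,12] y:[-9/2,14] z:[-25,16] -> hit [-2/3,12], descend [8, 9]
  N8 x:[-2/3,14/3] y:[-9/2,14] z:[-13,16] -> hit [-2/3,14/3], descend [10, 13]
    N10 x:[1/3,14/3] y:[15/2,14] z:[-13,16] -> miss, prune
    N13 x:[-2/3,11/3] y:[-9/2,13/2] z:[-6,5] -> hit [-2/3,11/3], descend [6, 14]
      N6 x:[-2/3,4/3] y:[-1/2,13/2] z:[-6,2] -> hit [-1/2,4/3] leaf, test {P0(miss), P4(miss), P12(miss)}
      N14 x:[10/3,11/3] y:[-9/2,-3] z:[3,5] -> miss, prune
  N9 x:[17/3,12] y:[-2,14] z:[-25,15] -> hit [17/3,12], descend [2, 5]
    N2 x:[17/3,12] y:[-2,7] z:[-25,-5] -> miss, prune
    N5 x:[17/3,34/3] y:[0,14] z:[-4,15] -> hit [17/3,34/3], descend [7, 11]
      N7 x:[17/3,32/3] y:[0,19/2] z:[7,15] -> hit [7,19/2] leaf, test {P2(miss), P6(miss), P7(miss)}
      N11 x:[25/3,34/3] y:[3,14] z:[-4,2] -> miss, prune

Summary -> nodes [0, 8, 10, 13, 6, 14, 9, 2, 5, 7, 11]; box-tests=11; leaf-entries=2; first=miss

== RESULT ==
[0, 8, 10, 13, 6, 14, 9, 2, 5, 7, 11]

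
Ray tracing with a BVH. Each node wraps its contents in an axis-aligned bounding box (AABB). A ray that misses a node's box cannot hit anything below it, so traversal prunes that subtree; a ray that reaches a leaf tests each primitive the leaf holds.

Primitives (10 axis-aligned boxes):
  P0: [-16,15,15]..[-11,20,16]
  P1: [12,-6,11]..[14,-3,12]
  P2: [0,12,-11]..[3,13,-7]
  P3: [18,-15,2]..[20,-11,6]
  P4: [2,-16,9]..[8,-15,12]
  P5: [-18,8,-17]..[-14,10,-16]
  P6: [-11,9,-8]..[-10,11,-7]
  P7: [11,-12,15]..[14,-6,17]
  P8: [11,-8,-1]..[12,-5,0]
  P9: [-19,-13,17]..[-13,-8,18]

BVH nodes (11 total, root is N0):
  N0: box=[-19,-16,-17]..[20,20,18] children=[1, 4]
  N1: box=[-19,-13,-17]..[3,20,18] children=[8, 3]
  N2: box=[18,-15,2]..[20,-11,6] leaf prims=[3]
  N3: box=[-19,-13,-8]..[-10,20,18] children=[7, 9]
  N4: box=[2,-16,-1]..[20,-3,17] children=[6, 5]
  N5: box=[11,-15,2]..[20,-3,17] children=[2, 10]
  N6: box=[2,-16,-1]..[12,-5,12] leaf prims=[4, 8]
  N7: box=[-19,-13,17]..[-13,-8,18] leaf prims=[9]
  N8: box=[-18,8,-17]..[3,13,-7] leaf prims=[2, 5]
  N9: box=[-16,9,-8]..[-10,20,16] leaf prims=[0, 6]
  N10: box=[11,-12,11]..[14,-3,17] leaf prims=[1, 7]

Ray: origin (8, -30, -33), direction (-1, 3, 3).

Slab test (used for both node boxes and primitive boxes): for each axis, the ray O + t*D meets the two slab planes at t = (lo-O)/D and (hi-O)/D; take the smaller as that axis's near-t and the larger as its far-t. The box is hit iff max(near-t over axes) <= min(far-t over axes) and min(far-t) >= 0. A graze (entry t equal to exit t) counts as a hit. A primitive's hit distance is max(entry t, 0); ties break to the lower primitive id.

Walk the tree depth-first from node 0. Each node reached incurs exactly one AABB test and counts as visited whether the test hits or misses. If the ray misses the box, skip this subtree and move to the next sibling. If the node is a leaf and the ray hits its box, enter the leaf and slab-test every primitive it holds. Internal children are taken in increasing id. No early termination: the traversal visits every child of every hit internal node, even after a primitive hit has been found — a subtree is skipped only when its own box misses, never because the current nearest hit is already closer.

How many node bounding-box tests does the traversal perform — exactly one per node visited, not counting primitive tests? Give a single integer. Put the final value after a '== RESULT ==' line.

Trace the traversal:
N0 x:[-12,27] y:[14/3,50/3] z:[16/3,17] -> hit [16/3,50/3], descend [1, 4]
  N1 x:[5,27] y:[17/3,50/3] z:[16/3,17] -> hit [17/3,50/3], descend [3, 8]
    N3 x:[18,27] y:[17/3,50/3] z:[25/3,17] -> miss, prune
    N8 x:[5,26] y:[38/3,43/3] z:[16/3,26/3] -> miss, prune
  N4 x:[-12,6] y:[14/3,9] z:[32/3,50/3] -> miss, prune

Visited [0, 1, 3, 8, 4]. Tests: 5 box, 0 leaf. Nearest: miss.

== RESULT ==
5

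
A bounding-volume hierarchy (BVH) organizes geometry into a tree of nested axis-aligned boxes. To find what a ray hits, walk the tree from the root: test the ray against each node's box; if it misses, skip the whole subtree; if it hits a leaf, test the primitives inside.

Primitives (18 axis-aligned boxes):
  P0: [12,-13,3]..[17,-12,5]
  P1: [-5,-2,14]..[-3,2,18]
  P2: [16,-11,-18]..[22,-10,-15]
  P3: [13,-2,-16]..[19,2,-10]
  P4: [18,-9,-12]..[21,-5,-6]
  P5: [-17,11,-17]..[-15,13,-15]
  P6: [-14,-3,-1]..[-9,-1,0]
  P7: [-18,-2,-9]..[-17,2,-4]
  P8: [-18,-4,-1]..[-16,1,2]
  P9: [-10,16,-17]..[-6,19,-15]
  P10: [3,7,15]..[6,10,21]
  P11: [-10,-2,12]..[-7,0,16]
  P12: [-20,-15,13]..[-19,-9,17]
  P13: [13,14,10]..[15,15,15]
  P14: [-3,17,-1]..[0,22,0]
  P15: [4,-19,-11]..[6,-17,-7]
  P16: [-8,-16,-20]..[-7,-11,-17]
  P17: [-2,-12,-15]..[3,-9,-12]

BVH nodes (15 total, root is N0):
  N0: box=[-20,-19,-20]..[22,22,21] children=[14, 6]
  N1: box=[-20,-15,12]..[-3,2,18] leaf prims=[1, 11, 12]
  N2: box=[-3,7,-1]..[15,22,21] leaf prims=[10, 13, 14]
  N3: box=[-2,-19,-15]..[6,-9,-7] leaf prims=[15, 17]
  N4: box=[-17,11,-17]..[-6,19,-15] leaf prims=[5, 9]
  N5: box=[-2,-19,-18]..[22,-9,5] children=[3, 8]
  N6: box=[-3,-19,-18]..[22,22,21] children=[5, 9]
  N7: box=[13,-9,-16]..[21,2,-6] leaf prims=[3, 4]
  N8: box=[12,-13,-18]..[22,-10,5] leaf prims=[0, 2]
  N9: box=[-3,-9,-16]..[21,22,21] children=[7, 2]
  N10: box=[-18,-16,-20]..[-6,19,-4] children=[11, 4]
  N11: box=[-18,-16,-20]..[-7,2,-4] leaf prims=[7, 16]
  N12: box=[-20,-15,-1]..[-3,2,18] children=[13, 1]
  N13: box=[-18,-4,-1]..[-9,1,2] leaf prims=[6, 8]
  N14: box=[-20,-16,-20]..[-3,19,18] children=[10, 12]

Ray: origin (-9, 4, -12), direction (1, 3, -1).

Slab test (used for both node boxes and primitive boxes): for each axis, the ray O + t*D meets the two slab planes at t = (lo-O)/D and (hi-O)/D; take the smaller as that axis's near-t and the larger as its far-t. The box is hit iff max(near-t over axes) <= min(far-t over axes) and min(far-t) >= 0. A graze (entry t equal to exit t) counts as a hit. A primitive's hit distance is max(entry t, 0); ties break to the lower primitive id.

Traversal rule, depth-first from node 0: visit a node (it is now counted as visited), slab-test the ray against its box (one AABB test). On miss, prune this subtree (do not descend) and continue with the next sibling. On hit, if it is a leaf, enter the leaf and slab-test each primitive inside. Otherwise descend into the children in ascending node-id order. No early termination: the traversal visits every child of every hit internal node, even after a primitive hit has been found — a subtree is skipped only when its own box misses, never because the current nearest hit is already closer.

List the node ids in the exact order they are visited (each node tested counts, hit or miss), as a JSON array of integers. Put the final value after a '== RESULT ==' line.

Trace the traversal:
N0 x:[-11,31] y:[-23/3,6] z:[-33,8] -> hit [-23/3,6], descend [6, 14]
  N6 x:[6,31] y:[-23/3,6] z:[-33,6] -> hit [6,6], descend [5, 9]
    N5 x:[7,31] y:[-23/3,-13/3] z:[-17,6] -> miss, prune
    N9 x:[6,30] y:[-13/3,6] z:[-33,4] -> miss, prune
  N14 x:[-11,6] y:[-20/3,5] z:[-30,8] -> hit [-20/3,5], descend [10, 12]
    N10 x:[-9,3] y:[-20/3,5] z:[-8,8] -> hit [-20/3,3], descend [4, 11]
      N4 x:[-8,3] y:[7/3,5] z:[3,5] -> hit [3,3] leaf, test {P5(miss), P9(miss)}
      N11 x:[-9,2] y:[-20/3,-2/3] z:[-8,8] -> miss, prune
    N12 x:[-11,6] y:[-19/3,-2/3] z:[-30,-11] -> miss, prune

Summary -> nodes [0, 6, 5, 9, 14, 10, 4, 11, 12]; box-tests=9; leaf-entries=1; first=miss

== RESULT ==
[0, 6, 5, 9, 14, 10, 4, 11, 12]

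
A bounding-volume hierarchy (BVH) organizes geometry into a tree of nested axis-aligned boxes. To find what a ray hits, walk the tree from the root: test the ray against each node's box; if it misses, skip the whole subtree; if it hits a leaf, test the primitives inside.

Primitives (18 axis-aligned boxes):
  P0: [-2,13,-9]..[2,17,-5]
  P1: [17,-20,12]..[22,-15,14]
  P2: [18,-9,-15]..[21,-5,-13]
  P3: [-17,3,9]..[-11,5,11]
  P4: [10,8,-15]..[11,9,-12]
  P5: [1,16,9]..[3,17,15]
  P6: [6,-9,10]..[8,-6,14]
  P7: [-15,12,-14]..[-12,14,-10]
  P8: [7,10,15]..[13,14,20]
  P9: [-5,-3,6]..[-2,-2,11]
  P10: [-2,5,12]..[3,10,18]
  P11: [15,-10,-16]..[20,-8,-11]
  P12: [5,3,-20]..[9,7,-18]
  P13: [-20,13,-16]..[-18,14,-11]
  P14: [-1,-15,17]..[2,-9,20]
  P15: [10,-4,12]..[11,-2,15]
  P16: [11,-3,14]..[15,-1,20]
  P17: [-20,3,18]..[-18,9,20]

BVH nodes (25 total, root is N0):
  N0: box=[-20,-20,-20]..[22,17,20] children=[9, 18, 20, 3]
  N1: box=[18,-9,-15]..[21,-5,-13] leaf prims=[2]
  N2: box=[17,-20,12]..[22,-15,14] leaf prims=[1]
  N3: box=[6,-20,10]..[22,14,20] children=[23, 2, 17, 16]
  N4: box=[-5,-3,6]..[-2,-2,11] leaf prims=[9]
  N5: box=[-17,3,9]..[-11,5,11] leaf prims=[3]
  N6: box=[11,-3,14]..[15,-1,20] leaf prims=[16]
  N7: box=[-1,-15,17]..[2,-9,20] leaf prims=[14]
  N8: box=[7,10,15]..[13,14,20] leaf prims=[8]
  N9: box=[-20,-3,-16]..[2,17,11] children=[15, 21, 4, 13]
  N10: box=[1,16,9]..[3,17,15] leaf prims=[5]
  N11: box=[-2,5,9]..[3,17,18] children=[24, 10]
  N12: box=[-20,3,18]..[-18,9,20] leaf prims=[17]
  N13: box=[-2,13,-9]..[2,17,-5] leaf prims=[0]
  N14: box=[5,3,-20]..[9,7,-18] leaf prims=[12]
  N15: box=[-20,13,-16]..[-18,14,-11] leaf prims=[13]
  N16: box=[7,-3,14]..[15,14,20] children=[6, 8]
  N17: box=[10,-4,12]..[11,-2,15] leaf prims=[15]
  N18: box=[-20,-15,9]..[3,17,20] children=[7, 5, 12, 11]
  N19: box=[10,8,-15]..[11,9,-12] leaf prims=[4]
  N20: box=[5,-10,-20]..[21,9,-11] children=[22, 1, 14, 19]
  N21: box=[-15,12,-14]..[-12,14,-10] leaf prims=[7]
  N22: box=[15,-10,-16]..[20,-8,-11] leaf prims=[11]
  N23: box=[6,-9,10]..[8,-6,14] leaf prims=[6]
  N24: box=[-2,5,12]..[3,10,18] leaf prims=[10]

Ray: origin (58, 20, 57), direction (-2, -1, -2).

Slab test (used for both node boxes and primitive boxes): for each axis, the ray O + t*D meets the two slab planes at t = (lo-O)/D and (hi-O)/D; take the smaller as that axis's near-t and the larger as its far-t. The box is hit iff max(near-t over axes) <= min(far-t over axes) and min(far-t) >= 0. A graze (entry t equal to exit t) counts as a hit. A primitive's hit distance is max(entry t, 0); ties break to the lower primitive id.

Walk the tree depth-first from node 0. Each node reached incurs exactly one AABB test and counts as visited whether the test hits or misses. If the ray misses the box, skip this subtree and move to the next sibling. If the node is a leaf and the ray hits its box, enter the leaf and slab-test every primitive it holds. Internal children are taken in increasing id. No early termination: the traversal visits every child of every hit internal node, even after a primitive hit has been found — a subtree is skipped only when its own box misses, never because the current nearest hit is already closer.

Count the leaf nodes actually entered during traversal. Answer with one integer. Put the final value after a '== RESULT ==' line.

Traverse from the root:
N0 x:[18,39] y:[3,40] z:[37/2,77/2] -> hit [37/2,77/2], descend [3, 9, 18, 20]
  N3 x:[18,26] y:[6,40] z:[37/2,47/2] -> hit [37/2,47/2], descend [2, 16, 17, 23]
    N2 x:[18,41/2] y:[35,40] z:[43/2,45/2] -> miss, prune
    N16 x:[43/2,51/2] y:[6,23] z:[37/2,43/2] -> hit [43/2,43/2], descend [6, 8]
      N6 x:[43/2,47/2] y:[21,23] z:[37/2,43/2] -> hit [43/2,43/2] leaf, test {P16@t=43/2}
      N8 x:[45/2,51/2] y:[6,10] z:[37/2,21] -> miss, prune
    N17 x:[47/2,24] y:[22,24] z:[21,45/2] -> miss, prune
    N23 x:[25,26] y:[26,29] z:[43/2,47/2] -> miss, prune
  N9 x:[28,39] y:[3,23] z:[23,73/2] -> miss, prune
  N18 x:[55/2,39] y:[3,35] z:[37/2,24] -> miss, prune
  N20 x:[37/2,53/2] y:[11,30] z:[34,77/2] -> miss, prune

Visited [0, 3, 2, 16, 6, 8, 17, 23, 9, 18, 20]. Tests: 11 box, 1 leaf. Nearest: P16.

== RESULT ==
1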